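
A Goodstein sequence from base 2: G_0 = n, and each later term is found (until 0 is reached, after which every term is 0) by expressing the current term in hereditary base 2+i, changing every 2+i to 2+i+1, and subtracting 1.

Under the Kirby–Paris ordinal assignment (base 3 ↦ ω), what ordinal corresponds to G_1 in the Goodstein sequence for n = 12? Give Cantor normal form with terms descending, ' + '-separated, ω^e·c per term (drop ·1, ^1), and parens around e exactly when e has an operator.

12 —HB2→ 2^(2 + 1) + 2^2 —bump→ 3^(3 + 1) + 3^3 = 108 —(−1)→ 107
107 —HB3→ 3^(3 + 1) + 2·3^2 + 2·3 + 2 —bump→ 4^(4 + 1) + 2·4^2 + 2·4 + 2 = 1066 —(−1)→ 1065

ω^(ω + 1) + ω^2·2 + ω·2 + 2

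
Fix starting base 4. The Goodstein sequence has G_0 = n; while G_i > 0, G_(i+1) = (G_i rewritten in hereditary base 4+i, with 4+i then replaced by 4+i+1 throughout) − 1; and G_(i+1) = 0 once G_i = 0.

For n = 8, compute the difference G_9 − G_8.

8 —HB4→ 2·4 —bump→ 2·5 = 10 —(−1)→ 9
9 —HB5→ 5 + 4 —bump→ 6 + 4 = 10 —(−1)→ 9
9 —HB6→ 6 + 3 —bump→ 7 + 3 = 10 —(−1)→ 9
9 —HB7→ 7 + 2 —bump→ 8 + 2 = 10 —(−1)→ 9
9 —HB8→ 8 + 1 —bump→ 9 + 1 = 10 —(−1)→ 9
9 —HB9→ 9 —bump→ 10 = 10 —(−1)→ 9
9 —HB10→ 9 —bump→ 9 = 9 —(−1)→ 8
8 —HB11→ 8 —bump→ 8 = 8 —(−1)→ 7
7 —HB12→ 7 —bump→ 7 = 7 —(−1)→ 6

-1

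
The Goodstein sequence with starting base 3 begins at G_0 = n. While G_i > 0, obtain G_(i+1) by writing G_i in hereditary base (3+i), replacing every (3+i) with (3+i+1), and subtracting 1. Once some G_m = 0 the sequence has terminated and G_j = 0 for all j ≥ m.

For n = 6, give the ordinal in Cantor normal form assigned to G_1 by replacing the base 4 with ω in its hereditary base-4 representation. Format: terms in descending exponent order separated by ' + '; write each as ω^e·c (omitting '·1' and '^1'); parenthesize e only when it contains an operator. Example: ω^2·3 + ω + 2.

ω + 3

G_0 = 6. HB_3(6) = 2·3. Bump = 8. G_1 = 7.
G_1 = 7. HB_4(7) = 4 + 3. Bump = 8. G_2 = 7.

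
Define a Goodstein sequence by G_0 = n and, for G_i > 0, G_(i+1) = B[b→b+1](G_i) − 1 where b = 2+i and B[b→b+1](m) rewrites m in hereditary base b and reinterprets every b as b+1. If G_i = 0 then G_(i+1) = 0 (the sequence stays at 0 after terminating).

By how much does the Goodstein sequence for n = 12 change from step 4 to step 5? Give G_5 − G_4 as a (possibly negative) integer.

5484891

i=0: 12 = 2^(2 + 1) + 2^2 (b=2); 2→3: 3^(3 + 1) + 3^3 = 108; 108−1 = 107
i=1: 107 = 3^(3 + 1) + 2·3^2 + 2·3 + 2 (b=3); 3→4: 4^(4 + 1) + 2·4^2 + 2·4 + 2 = 1066; 1066−1 = 1065
i=2: 1065 = 4^(4 + 1) + 2·4^2 + 2·4 + 1 (b=4); 4→5: 5^(5 + 1) + 2·5^2 + 2·5 + 1 = 15686; 15686−1 = 15685
i=3: 15685 = 5^(5 + 1) + 2·5^2 + 2·5 (b=5); 5→6: 6^(6 + 1) + 2·6^2 + 2·6 = 280020; 280020−1 = 280019
i=4: 280019 = 6^(6 + 1) + 2·6^2 + 6 + 5 (b=6); 6→7: 7^(7 + 1) + 2·7^2 + 7 + 5 = 5764911; 5764911−1 = 5764910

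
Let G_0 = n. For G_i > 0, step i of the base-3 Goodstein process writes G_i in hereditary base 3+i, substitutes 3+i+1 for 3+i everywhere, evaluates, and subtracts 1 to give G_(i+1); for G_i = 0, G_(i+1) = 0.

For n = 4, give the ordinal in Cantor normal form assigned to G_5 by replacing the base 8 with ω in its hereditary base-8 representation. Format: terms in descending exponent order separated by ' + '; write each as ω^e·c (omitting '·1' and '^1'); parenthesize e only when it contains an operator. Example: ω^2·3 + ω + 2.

i=0: 4 = 3 + 1 (b=3); 3→4: 4 + 1 = 5; 5−1 = 4
i=1: 4 = 4 (b=4); 4→5: 5 = 5; 5−1 = 4
i=2: 4 = 4 (b=5); 5→6: 4 = 4; 4−1 = 3
i=3: 3 = 3 (b=6); 6→7: 3 = 3; 3−1 = 2
i=4: 2 = 2 (b=7); 7→8: 2 = 2; 2−1 = 1
i=5: 1 = 1 (b=8); 8→9: 1 = 1; 1−1 = 0

1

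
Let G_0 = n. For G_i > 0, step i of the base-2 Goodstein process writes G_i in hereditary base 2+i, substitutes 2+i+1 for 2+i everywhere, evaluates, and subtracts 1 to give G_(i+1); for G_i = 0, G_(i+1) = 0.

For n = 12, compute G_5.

step 0: 12 = 2^(2 + 1) + 2^2; sub 3 for 2: 3^(3 + 1) + 3^3; = 108; G_1 = 108−1 = 107
step 1: 107 = 3^(3 + 1) + 2·3^2 + 2·3 + 2; sub 4 for 3: 4^(4 + 1) + 2·4^2 + 2·4 + 2; = 1066; G_2 = 1066−1 = 1065
step 2: 1065 = 4^(4 + 1) + 2·4^2 + 2·4 + 1; sub 5 for 4: 5^(5 + 1) + 2·5^2 + 2·5 + 1; = 15686; G_3 = 15686−1 = 15685
step 3: 15685 = 5^(5 + 1) + 2·5^2 + 2·5; sub 6 for 5: 6^(6 + 1) + 2·6^2 + 2·6; = 280020; G_4 = 280020−1 = 280019
step 4: 280019 = 6^(6 + 1) + 2·6^2 + 6 + 5; sub 7 for 6: 7^(7 + 1) + 2·7^2 + 7 + 5; = 5764911; G_5 = 5764911−1 = 5764910
step 5: 5764910 = 7^(7 + 1) + 2·7^2 + 7 + 4; sub 8 for 7: 8^(8 + 1) + 2·8^2 + 8 + 4; = 134217868; G_6 = 134217868−1 = 134217867

5764910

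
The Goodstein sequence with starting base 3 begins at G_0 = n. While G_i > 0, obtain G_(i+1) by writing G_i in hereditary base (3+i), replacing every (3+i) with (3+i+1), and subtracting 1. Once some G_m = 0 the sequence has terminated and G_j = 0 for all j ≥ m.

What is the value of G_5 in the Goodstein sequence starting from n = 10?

33

G_0 = 10. HB_3(10) = 3^2 + 1. Bump = 17. G_1 = 16.
G_1 = 16. HB_4(16) = 4^2. Bump = 25. G_2 = 24.
G_2 = 24. HB_5(24) = 4·5 + 4. Bump = 28. G_3 = 27.
G_3 = 27. HB_6(27) = 4·6 + 3. Bump = 31. G_4 = 30.
G_4 = 30. HB_7(30) = 4·7 + 2. Bump = 34. G_5 = 33.
G_5 = 33. HB_8(33) = 4·8 + 1. Bump = 37. G_6 = 36.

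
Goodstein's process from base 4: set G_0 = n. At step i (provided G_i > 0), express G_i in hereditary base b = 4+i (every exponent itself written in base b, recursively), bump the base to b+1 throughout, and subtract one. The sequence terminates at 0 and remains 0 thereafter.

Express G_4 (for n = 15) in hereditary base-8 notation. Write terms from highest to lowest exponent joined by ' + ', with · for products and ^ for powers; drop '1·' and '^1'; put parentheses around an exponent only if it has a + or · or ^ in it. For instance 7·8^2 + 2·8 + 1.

2·8 + 7

15 —HB4→ 3·4 + 3 —bump→ 3·5 + 3 = 18 —(−1)→ 17
17 —HB5→ 3·5 + 2 —bump→ 3·6 + 2 = 20 —(−1)→ 19
19 —HB6→ 3·6 + 1 —bump→ 3·7 + 1 = 22 —(−1)→ 21
21 —HB7→ 3·7 —bump→ 3·8 = 24 —(−1)→ 23
23 —HB8→ 2·8 + 7 —bump→ 2·9 + 7 = 25 —(−1)→ 24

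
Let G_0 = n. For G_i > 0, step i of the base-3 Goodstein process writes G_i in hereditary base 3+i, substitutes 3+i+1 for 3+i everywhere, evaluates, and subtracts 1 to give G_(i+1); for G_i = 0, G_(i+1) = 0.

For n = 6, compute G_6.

6

base 3: 6 = 2·3; at 4: 2·4 = 8; next = 7
base 4: 7 = 4 + 3; at 5: 5 + 3 = 8; next = 7
base 5: 7 = 5 + 2; at 6: 6 + 2 = 8; next = 7
base 6: 7 = 6 + 1; at 7: 7 + 1 = 8; next = 7
base 7: 7 = 7; at 8: 8 = 8; next = 7
base 8: 7 = 7; at 9: 7 = 7; next = 6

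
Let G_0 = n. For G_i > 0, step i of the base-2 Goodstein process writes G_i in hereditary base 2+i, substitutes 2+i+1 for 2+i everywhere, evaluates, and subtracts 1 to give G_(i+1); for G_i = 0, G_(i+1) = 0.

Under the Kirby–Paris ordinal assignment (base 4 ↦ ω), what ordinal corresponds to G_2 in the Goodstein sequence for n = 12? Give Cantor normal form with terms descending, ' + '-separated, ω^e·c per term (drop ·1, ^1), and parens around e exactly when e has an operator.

ω^(ω + 1) + ω^2·2 + ω·2 + 1

(0) 12|_2 = 2^(2 + 1) + 2^2 ↦ 3^(3 + 1) + 3^3|_3 = 108 ⇒ 107
(1) 107|_3 = 3^(3 + 1) + 2·3^2 + 2·3 + 2 ↦ 4^(4 + 1) + 2·4^2 + 2·4 + 2|_4 = 1066 ⇒ 1065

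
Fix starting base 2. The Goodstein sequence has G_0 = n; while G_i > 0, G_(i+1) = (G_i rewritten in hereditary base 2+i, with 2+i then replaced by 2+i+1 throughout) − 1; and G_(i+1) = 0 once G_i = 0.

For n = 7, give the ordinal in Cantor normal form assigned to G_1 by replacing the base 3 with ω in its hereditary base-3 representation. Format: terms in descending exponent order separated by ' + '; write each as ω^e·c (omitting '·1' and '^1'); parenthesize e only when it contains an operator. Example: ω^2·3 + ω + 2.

ω^ω + ω

(0) 7|_2 = 2^2 + 2 + 1 ↦ 3^3 + 3 + 1|_3 = 31 ⇒ 30
(1) 30|_3 = 3^3 + 3 ↦ 4^4 + 4|_4 = 260 ⇒ 259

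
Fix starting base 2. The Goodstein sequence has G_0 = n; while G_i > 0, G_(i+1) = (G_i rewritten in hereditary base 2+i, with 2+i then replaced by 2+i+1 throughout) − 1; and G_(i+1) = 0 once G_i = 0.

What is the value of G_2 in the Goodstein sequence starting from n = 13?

1279

G_0=13  [base 2] 2^(2 + 1) + 2^2 + 1  →[2↦3]→  3^(3 + 1) + 3^3 + 1 = 109  −1 ⇒ G_1=108
G_1=108  [base 3] 3^(3 + 1) + 3^3  →[3↦4]→  4^(4 + 1) + 4^4 = 1280  −1 ⇒ G_2=1279
G_2=1279  [base 4] 4^(4 + 1) + 3·4^3 + 3·4^2 + 3·4 + 3  →[4↦5]→  5^(5 + 1) + 3·5^3 + 3·5^2 + 3·5 + 3 = 16093  −1 ⇒ G_3=16092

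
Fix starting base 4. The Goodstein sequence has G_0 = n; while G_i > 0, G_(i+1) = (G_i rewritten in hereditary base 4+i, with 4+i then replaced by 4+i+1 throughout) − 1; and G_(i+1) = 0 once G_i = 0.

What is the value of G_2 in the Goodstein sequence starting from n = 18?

36

step 0: 18 = 4^2 + 2; sub 5 for 4: 5^2 + 2; = 27; G_1 = 27−1 = 26
step 1: 26 = 5^2 + 1; sub 6 for 5: 6^2 + 1; = 37; G_2 = 37−1 = 36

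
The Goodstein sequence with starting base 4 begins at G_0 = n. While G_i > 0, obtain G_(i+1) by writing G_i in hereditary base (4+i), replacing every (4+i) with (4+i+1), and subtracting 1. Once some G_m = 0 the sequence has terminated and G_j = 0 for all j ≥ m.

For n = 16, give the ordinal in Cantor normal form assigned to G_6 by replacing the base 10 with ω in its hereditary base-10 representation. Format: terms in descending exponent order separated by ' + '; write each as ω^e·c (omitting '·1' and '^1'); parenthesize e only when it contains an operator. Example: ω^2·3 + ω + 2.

ω·3 + 9

[0] 16 ≡ 4^2 (base 4). Lift 5: 25. −1: 24.
[1] 24 ≡ 4·5 + 4 (base 5). Lift 6: 28. −1: 27.
[2] 27 ≡ 4·6 + 3 (base 6). Lift 7: 31. −1: 30.
[3] 30 ≡ 4·7 + 2 (base 7). Lift 8: 34. −1: 33.
[4] 33 ≡ 4·8 + 1 (base 8). Lift 9: 37. −1: 36.
[5] 36 ≡ 4·9 (base 9). Lift 10: 40. −1: 39.
[6] 39 ≡ 3·10 + 9 (base 10). Lift 11: 42. −1: 41.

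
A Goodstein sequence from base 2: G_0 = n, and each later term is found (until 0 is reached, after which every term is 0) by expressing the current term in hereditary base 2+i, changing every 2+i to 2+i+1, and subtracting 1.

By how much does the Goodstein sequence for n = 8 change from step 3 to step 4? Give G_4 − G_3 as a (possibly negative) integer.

87085

G_0 = 8. HB_2(8) = 2^(2 + 1). Bump = 81. G_1 = 80.
G_1 = 80. HB_3(80) = 2·3^3 + 2·3^2 + 2·3 + 2. Bump = 554. G_2 = 553.
G_2 = 553. HB_4(553) = 2·4^4 + 2·4^2 + 2·4 + 1. Bump = 6311. G_3 = 6310.
G_3 = 6310. HB_5(6310) = 2·5^5 + 2·5^2 + 2·5. Bump = 93396. G_4 = 93395.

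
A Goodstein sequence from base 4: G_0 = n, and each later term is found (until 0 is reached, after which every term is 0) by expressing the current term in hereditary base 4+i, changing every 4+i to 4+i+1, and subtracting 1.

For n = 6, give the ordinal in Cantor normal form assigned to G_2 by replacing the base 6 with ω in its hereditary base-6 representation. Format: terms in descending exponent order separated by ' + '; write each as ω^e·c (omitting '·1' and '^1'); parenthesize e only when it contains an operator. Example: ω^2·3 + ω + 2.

i=0: 6 = 4 + 2 (b=4); 4→5: 5 + 2 = 7; 7−1 = 6
i=1: 6 = 5 + 1 (b=5); 5→6: 6 + 1 = 7; 7−1 = 6

ω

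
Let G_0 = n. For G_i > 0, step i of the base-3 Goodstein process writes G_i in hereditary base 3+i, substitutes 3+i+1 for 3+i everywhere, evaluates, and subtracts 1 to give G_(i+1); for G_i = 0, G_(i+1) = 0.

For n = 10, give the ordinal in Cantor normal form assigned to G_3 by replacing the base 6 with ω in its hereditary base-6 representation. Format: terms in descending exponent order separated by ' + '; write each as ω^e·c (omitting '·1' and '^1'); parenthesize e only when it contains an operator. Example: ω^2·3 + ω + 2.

G_0=10  [base 3] 3^2 + 1  →[3↦4]→  4^2 + 1 = 17  −1 ⇒ G_1=16
G_1=16  [base 4] 4^2  →[4↦5]→  5^2 = 25  −1 ⇒ G_2=24
G_2=24  [base 5] 4·5 + 4  →[5↦6]→  4·6 + 4 = 28  −1 ⇒ G_3=27
G_3=27  [base 6] 4·6 + 3  →[6↦7]→  4·7 + 3 = 31  −1 ⇒ G_4=30

ω·4 + 3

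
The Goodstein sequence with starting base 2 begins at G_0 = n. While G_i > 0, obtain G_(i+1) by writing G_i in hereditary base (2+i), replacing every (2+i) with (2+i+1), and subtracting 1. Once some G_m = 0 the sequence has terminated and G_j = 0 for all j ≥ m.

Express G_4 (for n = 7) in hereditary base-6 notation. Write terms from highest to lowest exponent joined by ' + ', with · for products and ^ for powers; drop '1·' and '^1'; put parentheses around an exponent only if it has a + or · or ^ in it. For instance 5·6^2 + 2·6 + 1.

G_0 = 7. HB_2(7) = 2^2 + 2 + 1. Bump = 31. G_1 = 30.
G_1 = 30. HB_3(30) = 3^3 + 3. Bump = 260. G_2 = 259.
G_2 = 259. HB_4(259) = 4^4 + 3. Bump = 3128. G_3 = 3127.
G_3 = 3127. HB_5(3127) = 5^5 + 2. Bump = 46658. G_4 = 46657.
G_4 = 46657. HB_6(46657) = 6^6 + 1. Bump = 823544. G_5 = 823543.

6^6 + 1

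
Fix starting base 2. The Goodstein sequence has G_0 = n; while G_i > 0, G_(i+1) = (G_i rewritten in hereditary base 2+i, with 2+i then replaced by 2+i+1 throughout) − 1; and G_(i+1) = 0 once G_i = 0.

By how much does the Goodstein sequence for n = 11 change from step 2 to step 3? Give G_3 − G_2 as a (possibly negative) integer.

14600

base 2: 11 = 2^(2 + 1) + 2 + 1; at 3: 3^(3 + 1) + 3 + 1 = 85; next = 84
base 3: 84 = 3^(3 + 1) + 3; at 4: 4^(4 + 1) + 4 = 1028; next = 1027
base 4: 1027 = 4^(4 + 1) + 3; at 5: 5^(5 + 1) + 3 = 15628; next = 15627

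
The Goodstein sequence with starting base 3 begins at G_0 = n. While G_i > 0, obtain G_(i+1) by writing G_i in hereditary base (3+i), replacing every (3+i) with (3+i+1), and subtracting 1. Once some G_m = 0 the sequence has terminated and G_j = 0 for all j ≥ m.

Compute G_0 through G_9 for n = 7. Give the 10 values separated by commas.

7, 8, 9, 9, 9, 9, 9, 9, 8, 7

i=0: 7 = 2·3 + 1 (b=3); 3→4: 2·4 + 1 = 9; 9−1 = 8
i=1: 8 = 2·4 (b=4); 4→5: 2·5 = 10; 10−1 = 9
i=2: 9 = 5 + 4 (b=5); 5→6: 6 + 4 = 10; 10−1 = 9
i=3: 9 = 6 + 3 (b=6); 6→7: 7 + 3 = 10; 10−1 = 9
i=4: 9 = 7 + 2 (b=7); 7→8: 8 + 2 = 10; 10−1 = 9
i=5: 9 = 8 + 1 (b=8); 8→9: 9 + 1 = 10; 10−1 = 9
i=6: 9 = 9 (b=9); 9→10: 10 = 10; 10−1 = 9
i=7: 9 = 9 (b=10); 10→11: 9 = 9; 9−1 = 8
i=8: 8 = 8 (b=11); 11→12: 8 = 8; 8−1 = 7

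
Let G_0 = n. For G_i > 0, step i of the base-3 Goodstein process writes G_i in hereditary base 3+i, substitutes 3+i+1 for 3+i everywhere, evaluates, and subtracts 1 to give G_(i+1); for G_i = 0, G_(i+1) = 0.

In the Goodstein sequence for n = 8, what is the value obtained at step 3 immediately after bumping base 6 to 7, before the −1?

12

G_0=8  [base 3] 2·3 + 2  →[3↦4]→  2·4 + 2 = 10  −1 ⇒ G_1=9
G_1=9  [base 4] 2·4 + 1  →[4↦5]→  2·5 + 1 = 11  −1 ⇒ G_2=10
G_2=10  [base 5] 2·5  →[5↦6]→  2·6 = 12  −1 ⇒ G_3=11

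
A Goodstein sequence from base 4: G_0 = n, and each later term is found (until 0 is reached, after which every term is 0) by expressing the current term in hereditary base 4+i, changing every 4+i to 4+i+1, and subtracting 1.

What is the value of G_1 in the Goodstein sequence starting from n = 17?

25

[0] 17 ≡ 4^2 + 1 (base 4). Lift 5: 26. −1: 25.
[1] 25 ≡ 5^2 (base 5). Lift 6: 36. −1: 35.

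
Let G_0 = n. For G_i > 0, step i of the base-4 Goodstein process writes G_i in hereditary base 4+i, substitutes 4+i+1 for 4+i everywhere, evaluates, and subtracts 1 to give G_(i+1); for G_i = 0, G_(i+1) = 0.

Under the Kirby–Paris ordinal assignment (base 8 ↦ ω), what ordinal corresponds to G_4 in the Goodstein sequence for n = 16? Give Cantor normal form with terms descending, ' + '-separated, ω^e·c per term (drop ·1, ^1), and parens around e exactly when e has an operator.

ω·4 + 1

16 —HB4→ 4^2 —bump→ 5^2 = 25 —(−1)→ 24
24 —HB5→ 4·5 + 4 —bump→ 4·6 + 4 = 28 —(−1)→ 27
27 —HB6→ 4·6 + 3 —bump→ 4·7 + 3 = 31 —(−1)→ 30
30 —HB7→ 4·7 + 2 —bump→ 4·8 + 2 = 34 —(−1)→ 33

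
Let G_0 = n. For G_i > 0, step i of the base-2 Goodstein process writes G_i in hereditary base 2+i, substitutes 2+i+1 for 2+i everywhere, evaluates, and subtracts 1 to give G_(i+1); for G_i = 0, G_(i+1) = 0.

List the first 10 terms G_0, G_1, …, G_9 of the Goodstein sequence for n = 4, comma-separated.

4, 26, 41, 60, 83, 109, 139, 173, 211, 253

[0] 4 ≡ 2^2 (base 2). Lift 3: 27. −1: 26.
[1] 26 ≡ 2·3^2 + 2·3 + 2 (base 3). Lift 4: 42. −1: 41.
[2] 41 ≡ 2·4^2 + 2·4 + 1 (base 4). Lift 5: 61. −1: 60.
[3] 60 ≡ 2·5^2 + 2·5 (base 5). Lift 6: 84. −1: 83.
[4] 83 ≡ 2·6^2 + 6 + 5 (base 6). Lift 7: 110. −1: 109.
[5] 109 ≡ 2·7^2 + 7 + 4 (base 7). Lift 8: 140. −1: 139.
[6] 139 ≡ 2·8^2 + 8 + 3 (base 8). Lift 9: 174. −1: 173.
[7] 173 ≡ 2·9^2 + 9 + 2 (base 9). Lift 10: 212. −1: 211.
[8] 211 ≡ 2·10^2 + 10 + 1 (base 10). Lift 11: 254. −1: 253.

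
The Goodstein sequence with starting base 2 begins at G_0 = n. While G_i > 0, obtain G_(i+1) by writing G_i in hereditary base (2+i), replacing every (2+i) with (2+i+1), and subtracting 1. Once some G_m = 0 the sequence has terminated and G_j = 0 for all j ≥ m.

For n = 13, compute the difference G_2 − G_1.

(0) 13|_2 = 2^(2 + 1) + 2^2 + 1 ↦ 3^(3 + 1) + 3^3 + 1|_3 = 109 ⇒ 108
(1) 108|_3 = 3^(3 + 1) + 3^3 ↦ 4^(4 + 1) + 4^4|_4 = 1280 ⇒ 1279

1171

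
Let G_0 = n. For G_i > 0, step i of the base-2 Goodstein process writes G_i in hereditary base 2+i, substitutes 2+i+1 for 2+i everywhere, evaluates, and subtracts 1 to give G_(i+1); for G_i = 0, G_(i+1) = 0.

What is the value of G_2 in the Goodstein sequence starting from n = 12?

1065

[0] 12 ≡ 2^(2 + 1) + 2^2 (base 2). Lift 3: 108. −1: 107.
[1] 107 ≡ 3^(3 + 1) + 2·3^2 + 2·3 + 2 (base 3). Lift 4: 1066. −1: 1065.
[2] 1065 ≡ 4^(4 + 1) + 2·4^2 + 2·4 + 1 (base 4). Lift 5: 15686. −1: 15685.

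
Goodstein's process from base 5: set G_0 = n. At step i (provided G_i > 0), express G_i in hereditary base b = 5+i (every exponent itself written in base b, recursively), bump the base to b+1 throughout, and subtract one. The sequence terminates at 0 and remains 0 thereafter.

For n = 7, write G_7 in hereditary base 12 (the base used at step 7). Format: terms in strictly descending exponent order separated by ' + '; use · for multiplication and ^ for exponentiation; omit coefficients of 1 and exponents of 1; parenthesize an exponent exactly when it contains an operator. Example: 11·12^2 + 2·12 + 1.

3

(0) 7|_5 = 5 + 2 ↦ 6 + 2|_6 = 8 ⇒ 7
(1) 7|_6 = 6 + 1 ↦ 7 + 1|_7 = 8 ⇒ 7
(2) 7|_7 = 7 ↦ 8|_8 = 8 ⇒ 7
(3) 7|_8 = 7 ↦ 7|_9 = 7 ⇒ 6
(4) 6|_9 = 6 ↦ 6|_10 = 6 ⇒ 5
(5) 5|_10 = 5 ↦ 5|_11 = 5 ⇒ 4
(6) 4|_11 = 4 ↦ 4|_12 = 4 ⇒ 3
(7) 3|_12 = 3 ↦ 3|_13 = 3 ⇒ 2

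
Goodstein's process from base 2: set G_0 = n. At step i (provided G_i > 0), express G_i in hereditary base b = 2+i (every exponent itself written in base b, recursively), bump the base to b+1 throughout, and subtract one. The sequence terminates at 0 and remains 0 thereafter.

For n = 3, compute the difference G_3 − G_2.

G_0 = 3. HB_2(3) = 2 + 1. Bump = 4. G_1 = 3.
G_1 = 3. HB_3(3) = 3. Bump = 4. G_2 = 3.
G_2 = 3. HB_4(3) = 3. Bump = 3. G_3 = 2.

-1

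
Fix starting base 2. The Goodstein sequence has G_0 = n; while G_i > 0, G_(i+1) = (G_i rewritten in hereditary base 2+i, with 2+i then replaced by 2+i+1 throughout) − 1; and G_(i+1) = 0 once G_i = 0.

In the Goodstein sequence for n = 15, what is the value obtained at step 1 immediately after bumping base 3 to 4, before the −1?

1284

15 —HB2→ 2^(2 + 1) + 2^2 + 2 + 1 —bump→ 3^(3 + 1) + 3^3 + 3 + 1 = 112 —(−1)→ 111
111 —HB3→ 3^(3 + 1) + 3^3 + 3 —bump→ 4^(4 + 1) + 4^4 + 4 = 1284 —(−1)→ 1283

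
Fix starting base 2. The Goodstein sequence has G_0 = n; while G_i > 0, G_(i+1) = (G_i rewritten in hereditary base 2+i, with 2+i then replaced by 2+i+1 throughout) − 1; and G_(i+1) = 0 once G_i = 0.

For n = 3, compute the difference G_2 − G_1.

0

G_0 = 3. HB_2(3) = 2 + 1. Bump = 4. G_1 = 3.
G_1 = 3. HB_3(3) = 3. Bump = 4. G_2 = 3.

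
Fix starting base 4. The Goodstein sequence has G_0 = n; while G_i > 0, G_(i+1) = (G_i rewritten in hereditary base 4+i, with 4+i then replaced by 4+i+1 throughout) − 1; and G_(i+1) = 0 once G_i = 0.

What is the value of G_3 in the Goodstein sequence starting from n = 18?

(0) 18|_4 = 4^2 + 2 ↦ 5^2 + 2|_5 = 27 ⇒ 26
(1) 26|_5 = 5^2 + 1 ↦ 6^2 + 1|_6 = 37 ⇒ 36
(2) 36|_6 = 6^2 ↦ 7^2|_7 = 49 ⇒ 48

48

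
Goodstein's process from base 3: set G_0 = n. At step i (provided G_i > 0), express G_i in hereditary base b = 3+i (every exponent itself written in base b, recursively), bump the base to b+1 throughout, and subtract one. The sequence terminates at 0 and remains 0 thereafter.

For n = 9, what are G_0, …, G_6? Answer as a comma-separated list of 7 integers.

9, 15, 17, 19, 21, 23, 24

G_0=9  [base 3] 3^2  →[3↦4]→  4^2 = 16  −1 ⇒ G_1=15
G_1=15  [base 4] 3·4 + 3  →[4↦5]→  3·5 + 3 = 18  −1 ⇒ G_2=17
G_2=17  [base 5] 3·5 + 2  →[5↦6]→  3·6 + 2 = 20  −1 ⇒ G_3=19
G_3=19  [base 6] 3·6 + 1  →[6↦7]→  3·7 + 1 = 22  −1 ⇒ G_4=21
G_4=21  [base 7] 3·7  →[7↦8]→  3·8 = 24  −1 ⇒ G_5=23
G_5=23  [base 8] 2·8 + 7  →[8↦9]→  2·9 + 7 = 25  −1 ⇒ G_6=24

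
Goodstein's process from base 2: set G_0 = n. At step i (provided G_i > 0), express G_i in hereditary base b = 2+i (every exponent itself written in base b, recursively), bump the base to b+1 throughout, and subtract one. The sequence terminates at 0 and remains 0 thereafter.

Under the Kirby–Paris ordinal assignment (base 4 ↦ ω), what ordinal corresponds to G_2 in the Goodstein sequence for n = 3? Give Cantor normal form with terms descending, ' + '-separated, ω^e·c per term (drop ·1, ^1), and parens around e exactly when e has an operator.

3

G_0=3  [base 2] 2 + 1  →[2↦3]→  3 + 1 = 4  −1 ⇒ G_1=3
G_1=3  [base 3] 3  →[3↦4]→  4 = 4  −1 ⇒ G_2=3
G_2=3  [base 4] 3  →[4↦5]→  3 = 3  −1 ⇒ G_3=2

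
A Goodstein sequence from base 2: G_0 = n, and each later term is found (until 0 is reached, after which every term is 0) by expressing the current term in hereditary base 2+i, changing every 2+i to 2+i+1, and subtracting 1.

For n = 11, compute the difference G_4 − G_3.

base 2: 11 = 2^(2 + 1) + 2 + 1; at 3: 3^(3 + 1) + 3 + 1 = 85; next = 84
base 3: 84 = 3^(3 + 1) + 3; at 4: 4^(4 + 1) + 4 = 1028; next = 1027
base 4: 1027 = 4^(4 + 1) + 3; at 5: 5^(5 + 1) + 3 = 15628; next = 15627
base 5: 15627 = 5^(5 + 1) + 2; at 6: 6^(6 + 1) + 2 = 279938; next = 279937

264310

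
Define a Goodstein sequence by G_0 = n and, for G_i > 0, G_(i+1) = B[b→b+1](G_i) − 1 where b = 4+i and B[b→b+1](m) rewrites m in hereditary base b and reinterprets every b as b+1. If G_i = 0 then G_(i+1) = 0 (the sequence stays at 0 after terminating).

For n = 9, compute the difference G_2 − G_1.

(0) 9|_4 = 2·4 + 1 ↦ 2·5 + 1|_5 = 11 ⇒ 10
(1) 10|_5 = 2·5 ↦ 2·6|_6 = 12 ⇒ 11

1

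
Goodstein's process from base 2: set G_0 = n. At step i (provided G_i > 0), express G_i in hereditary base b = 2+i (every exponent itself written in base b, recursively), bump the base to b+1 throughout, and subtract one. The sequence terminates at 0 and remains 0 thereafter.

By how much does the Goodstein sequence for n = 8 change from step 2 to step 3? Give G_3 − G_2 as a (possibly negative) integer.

base 2: 8 = 2^(2 + 1); at 3: 3^(3 + 1) = 81; next = 80
base 3: 80 = 2·3^3 + 2·3^2 + 2·3 + 2; at 4: 2·4^4 + 2·4^2 + 2·4 + 2 = 554; next = 553
base 4: 553 = 2·4^4 + 2·4^2 + 2·4 + 1; at 5: 2·5^5 + 2·5^2 + 2·5 + 1 = 6311; next = 6310

5757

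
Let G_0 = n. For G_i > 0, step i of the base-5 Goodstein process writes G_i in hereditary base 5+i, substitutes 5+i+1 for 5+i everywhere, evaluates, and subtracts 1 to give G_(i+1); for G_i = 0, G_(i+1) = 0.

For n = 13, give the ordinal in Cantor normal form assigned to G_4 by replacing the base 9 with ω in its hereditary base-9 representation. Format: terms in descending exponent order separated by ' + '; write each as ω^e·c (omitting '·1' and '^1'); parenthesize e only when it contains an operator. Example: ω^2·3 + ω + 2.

ω + 8

base 5: 13 = 2·5 + 3; at 6: 2·6 + 3 = 15; next = 14
base 6: 14 = 2·6 + 2; at 7: 2·7 + 2 = 16; next = 15
base 7: 15 = 2·7 + 1; at 8: 2·8 + 1 = 17; next = 16
base 8: 16 = 2·8; at 9: 2·9 = 18; next = 17
base 9: 17 = 9 + 8; at 10: 10 + 8 = 18; next = 17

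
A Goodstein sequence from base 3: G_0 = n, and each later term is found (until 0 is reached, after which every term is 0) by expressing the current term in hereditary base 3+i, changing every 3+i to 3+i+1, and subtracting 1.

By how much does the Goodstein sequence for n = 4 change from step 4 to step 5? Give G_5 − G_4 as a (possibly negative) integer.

[0] 4 ≡ 3 + 1 (base 3). Lift 4: 5. −1: 4.
[1] 4 ≡ 4 (base 4). Lift 5: 5. −1: 4.
[2] 4 ≡ 4 (base 5). Lift 6: 4. −1: 3.
[3] 3 ≡ 3 (base 6). Lift 7: 3. −1: 2.
[4] 2 ≡ 2 (base 7). Lift 8: 2. −1: 1.

-1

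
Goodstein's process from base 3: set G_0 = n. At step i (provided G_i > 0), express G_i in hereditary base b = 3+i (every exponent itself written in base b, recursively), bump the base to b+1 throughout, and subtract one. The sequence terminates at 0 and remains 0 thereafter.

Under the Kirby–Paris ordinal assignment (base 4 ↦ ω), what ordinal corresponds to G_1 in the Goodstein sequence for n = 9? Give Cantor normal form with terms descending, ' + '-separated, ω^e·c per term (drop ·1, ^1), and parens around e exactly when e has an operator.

i=0: 9 = 3^2 (b=3); 3→4: 4^2 = 16; 16−1 = 15
i=1: 15 = 3·4 + 3 (b=4); 4→5: 3·5 + 3 = 18; 18−1 = 17

ω·3 + 3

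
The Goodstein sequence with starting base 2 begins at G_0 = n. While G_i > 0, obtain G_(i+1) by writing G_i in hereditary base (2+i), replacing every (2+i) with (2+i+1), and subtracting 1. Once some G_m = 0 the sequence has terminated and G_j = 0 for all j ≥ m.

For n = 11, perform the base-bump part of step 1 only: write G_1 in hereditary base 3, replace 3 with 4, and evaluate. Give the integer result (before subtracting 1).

base 2: 11 = 2^(2 + 1) + 2 + 1; at 3: 3^(3 + 1) + 3 + 1 = 85; next = 84
base 3: 84 = 3^(3 + 1) + 3; at 4: 4^(4 + 1) + 4 = 1028; next = 1027

1028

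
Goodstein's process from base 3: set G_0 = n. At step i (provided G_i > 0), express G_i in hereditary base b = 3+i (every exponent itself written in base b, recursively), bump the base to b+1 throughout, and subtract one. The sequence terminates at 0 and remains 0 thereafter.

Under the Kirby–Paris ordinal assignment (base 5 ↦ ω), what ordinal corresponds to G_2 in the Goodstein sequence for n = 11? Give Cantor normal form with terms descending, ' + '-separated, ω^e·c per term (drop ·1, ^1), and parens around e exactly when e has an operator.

base 3: 11 = 3^2 + 2; at 4: 4^2 + 2 = 18; next = 17
base 4: 17 = 4^2 + 1; at 5: 5^2 + 1 = 26; next = 25
base 5: 25 = 5^2; at 6: 6^2 = 36; next = 35

ω^2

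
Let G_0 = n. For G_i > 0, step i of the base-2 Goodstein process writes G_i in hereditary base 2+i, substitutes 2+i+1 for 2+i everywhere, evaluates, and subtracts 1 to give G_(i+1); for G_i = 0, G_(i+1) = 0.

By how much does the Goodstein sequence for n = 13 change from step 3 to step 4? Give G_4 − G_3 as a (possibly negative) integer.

264619

base 2: 13 = 2^(2 + 1) + 2^2 + 1; at 3: 3^(3 + 1) + 3^3 + 1 = 109; next = 108
base 3: 108 = 3^(3 + 1) + 3^3; at 4: 4^(4 + 1) + 4^4 = 1280; next = 1279
base 4: 1279 = 4^(4 + 1) + 3·4^3 + 3·4^2 + 3·4 + 3; at 5: 5^(5 + 1) + 3·5^3 + 3·5^2 + 3·5 + 3 = 16093; next = 16092
base 5: 16092 = 5^(5 + 1) + 3·5^3 + 3·5^2 + 3·5 + 2; at 6: 6^(6 + 1) + 3·6^3 + 3·6^2 + 3·6 + 2 = 280712; next = 280711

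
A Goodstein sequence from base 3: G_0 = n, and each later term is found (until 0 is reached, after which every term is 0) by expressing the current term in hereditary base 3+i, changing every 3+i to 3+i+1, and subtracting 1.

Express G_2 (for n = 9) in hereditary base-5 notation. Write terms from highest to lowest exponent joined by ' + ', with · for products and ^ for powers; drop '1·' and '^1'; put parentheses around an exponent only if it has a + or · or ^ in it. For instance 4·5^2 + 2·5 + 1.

3·5 + 2

base 3: 9 = 3^2; at 4: 4^2 = 16; next = 15
base 4: 15 = 3·4 + 3; at 5: 3·5 + 3 = 18; next = 17
base 5: 17 = 3·5 + 2; at 6: 3·6 + 2 = 20; next = 19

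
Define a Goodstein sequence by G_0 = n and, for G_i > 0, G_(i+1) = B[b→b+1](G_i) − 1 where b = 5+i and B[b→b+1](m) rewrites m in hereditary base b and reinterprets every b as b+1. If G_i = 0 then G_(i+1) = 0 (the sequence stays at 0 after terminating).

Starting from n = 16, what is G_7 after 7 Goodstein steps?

25

16 —HB5→ 3·5 + 1 —bump→ 3·6 + 1 = 19 —(−1)→ 18
18 —HB6→ 3·6 —bump→ 3·7 = 21 —(−1)→ 20
20 —HB7→ 2·7 + 6 —bump→ 2·8 + 6 = 22 —(−1)→ 21
21 —HB8→ 2·8 + 5 —bump→ 2·9 + 5 = 23 —(−1)→ 22
22 —HB9→ 2·9 + 4 —bump→ 2·10 + 4 = 24 —(−1)→ 23
23 —HB10→ 2·10 + 3 —bump→ 2·11 + 3 = 25 —(−1)→ 24
24 —HB11→ 2·11 + 2 —bump→ 2·12 + 2 = 26 —(−1)→ 25
25 —HB12→ 2·12 + 1 —bump→ 2·13 + 1 = 27 —(−1)→ 26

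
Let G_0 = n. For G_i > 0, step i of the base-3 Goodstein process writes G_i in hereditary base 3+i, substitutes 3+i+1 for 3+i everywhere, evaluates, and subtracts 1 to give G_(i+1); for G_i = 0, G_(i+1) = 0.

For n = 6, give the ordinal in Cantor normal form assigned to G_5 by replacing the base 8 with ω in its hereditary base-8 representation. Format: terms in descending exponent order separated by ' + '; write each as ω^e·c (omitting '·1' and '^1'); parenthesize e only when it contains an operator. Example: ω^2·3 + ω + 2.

7

base 3: 6 = 2·3; at 4: 2·4 = 8; next = 7
base 4: 7 = 4 + 3; at 5: 5 + 3 = 8; next = 7
base 5: 7 = 5 + 2; at 6: 6 + 2 = 8; next = 7
base 6: 7 = 6 + 1; at 7: 7 + 1 = 8; next = 7
base 7: 7 = 7; at 8: 8 = 8; next = 7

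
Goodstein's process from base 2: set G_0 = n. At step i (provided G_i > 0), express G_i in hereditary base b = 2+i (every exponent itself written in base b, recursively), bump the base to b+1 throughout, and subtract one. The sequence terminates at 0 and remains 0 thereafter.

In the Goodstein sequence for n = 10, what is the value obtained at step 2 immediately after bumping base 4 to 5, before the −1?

step 0: 10 = 2^(2 + 1) + 2; sub 3 for 2: 3^(3 + 1) + 3; = 84; G_1 = 84−1 = 83
step 1: 83 = 3^(3 + 1) + 2; sub 4 for 3: 4^(4 + 1) + 2; = 1026; G_2 = 1026−1 = 1025
step 2: 1025 = 4^(4 + 1) + 1; sub 5 for 4: 5^(5 + 1) + 1; = 15626; G_3 = 15626−1 = 15625

15626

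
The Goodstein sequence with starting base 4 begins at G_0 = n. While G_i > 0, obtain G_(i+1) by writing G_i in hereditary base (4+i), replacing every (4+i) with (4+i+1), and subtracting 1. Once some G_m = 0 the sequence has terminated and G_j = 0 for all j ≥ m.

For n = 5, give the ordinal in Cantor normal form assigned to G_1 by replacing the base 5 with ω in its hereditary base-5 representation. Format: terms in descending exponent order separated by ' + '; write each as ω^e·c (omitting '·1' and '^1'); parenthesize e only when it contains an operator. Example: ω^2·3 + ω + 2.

ω

[0] 5 ≡ 4 + 1 (base 4). Lift 5: 6. −1: 5.
[1] 5 ≡ 5 (base 5). Lift 6: 6. −1: 5.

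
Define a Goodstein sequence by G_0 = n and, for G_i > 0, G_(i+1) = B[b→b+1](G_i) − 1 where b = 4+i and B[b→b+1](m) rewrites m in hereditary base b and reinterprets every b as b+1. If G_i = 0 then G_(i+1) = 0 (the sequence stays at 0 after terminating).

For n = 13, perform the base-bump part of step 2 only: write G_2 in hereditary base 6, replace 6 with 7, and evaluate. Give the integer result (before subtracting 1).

19

[0] 13 ≡ 3·4 + 1 (base 4). Lift 5: 16. −1: 15.
[1] 15 ≡ 3·5 (base 5). Lift 6: 18. −1: 17.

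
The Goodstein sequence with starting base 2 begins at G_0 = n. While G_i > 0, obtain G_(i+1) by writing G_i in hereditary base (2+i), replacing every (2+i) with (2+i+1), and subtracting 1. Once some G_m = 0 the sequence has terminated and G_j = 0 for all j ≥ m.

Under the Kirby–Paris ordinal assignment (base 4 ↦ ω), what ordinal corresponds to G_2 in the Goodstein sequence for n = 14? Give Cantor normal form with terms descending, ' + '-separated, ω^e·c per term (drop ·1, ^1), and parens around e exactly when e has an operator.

ω^(ω + 1) + ω^ω + 1

(0) 14|_2 = 2^(2 + 1) + 2^2 + 2 ↦ 3^(3 + 1) + 3^3 + 3|_3 = 111 ⇒ 110
(1) 110|_3 = 3^(3 + 1) + 3^3 + 2 ↦ 4^(4 + 1) + 4^4 + 2|_4 = 1282 ⇒ 1281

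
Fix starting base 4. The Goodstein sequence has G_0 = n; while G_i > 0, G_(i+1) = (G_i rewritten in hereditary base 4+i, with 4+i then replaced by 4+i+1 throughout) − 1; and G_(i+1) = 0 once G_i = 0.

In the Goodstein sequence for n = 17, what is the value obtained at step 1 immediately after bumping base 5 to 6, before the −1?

step 0: 17 = 4^2 + 1; sub 5 for 4: 5^2 + 1; = 26; G_1 = 26−1 = 25
step 1: 25 = 5^2; sub 6 for 5: 6^2; = 36; G_2 = 36−1 = 35

36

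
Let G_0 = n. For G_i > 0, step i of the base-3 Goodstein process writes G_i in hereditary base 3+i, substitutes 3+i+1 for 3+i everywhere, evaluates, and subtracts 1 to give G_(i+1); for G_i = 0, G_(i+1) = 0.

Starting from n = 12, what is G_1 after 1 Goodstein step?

step 0: 12 = 3^2 + 3; sub 4 for 3: 4^2 + 4; = 20; G_1 = 20−1 = 19
step 1: 19 = 4^2 + 3; sub 5 for 4: 5^2 + 3; = 28; G_2 = 28−1 = 27

19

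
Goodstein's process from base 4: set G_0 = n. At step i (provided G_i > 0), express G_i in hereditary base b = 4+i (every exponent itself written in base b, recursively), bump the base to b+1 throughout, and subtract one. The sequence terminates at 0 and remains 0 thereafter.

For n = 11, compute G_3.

i=0: 11 = 2·4 + 3 (b=4); 4→5: 2·5 + 3 = 13; 13−1 = 12
i=1: 12 = 2·5 + 2 (b=5); 5→6: 2·6 + 2 = 14; 14−1 = 13
i=2: 13 = 2·6 + 1 (b=6); 6→7: 2·7 + 1 = 15; 15−1 = 14
i=3: 14 = 2·7 (b=7); 7→8: 2·8 = 16; 16−1 = 15

14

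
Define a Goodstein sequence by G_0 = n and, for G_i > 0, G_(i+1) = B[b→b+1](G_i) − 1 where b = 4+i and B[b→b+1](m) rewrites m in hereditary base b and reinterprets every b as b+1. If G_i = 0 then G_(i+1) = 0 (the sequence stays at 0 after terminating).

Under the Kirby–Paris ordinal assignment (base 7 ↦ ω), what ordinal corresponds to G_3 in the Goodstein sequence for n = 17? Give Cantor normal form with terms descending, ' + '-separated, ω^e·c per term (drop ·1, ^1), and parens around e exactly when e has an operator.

G_0 = 17. HB_4(17) = 4^2 + 1. Bump = 26. G_1 = 25.
G_1 = 25. HB_5(25) = 5^2. Bump = 36. G_2 = 35.
G_2 = 35. HB_6(35) = 5·6 + 5. Bump = 40. G_3 = 39.
G_3 = 39. HB_7(39) = 5·7 + 4. Bump = 44. G_4 = 43.

ω·5 + 4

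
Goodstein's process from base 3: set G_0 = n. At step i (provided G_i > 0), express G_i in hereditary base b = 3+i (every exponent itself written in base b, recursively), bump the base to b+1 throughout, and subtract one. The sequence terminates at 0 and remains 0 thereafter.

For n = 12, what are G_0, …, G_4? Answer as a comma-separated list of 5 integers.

i=0: 12 = 3^2 + 3 (b=3); 3→4: 4^2 + 4 = 20; 20−1 = 19
i=1: 19 = 4^2 + 3 (b=4); 4→5: 5^2 + 3 = 28; 28−1 = 27
i=2: 27 = 5^2 + 2 (b=5); 5→6: 6^2 + 2 = 38; 38−1 = 37
i=3: 37 = 6^2 + 1 (b=6); 6→7: 7^2 + 1 = 50; 50−1 = 49

12, 19, 27, 37, 49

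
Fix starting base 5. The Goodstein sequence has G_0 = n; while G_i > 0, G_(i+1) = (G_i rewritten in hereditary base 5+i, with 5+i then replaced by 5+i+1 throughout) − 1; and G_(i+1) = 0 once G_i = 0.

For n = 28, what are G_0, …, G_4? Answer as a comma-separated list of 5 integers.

28 —HB5→ 5^2 + 3 —bump→ 6^2 + 3 = 39 —(−1)→ 38
38 —HB6→ 6^2 + 2 —bump→ 7^2 + 2 = 51 —(−1)→ 50
50 —HB7→ 7^2 + 1 —bump→ 8^2 + 1 = 65 —(−1)→ 64
64 —HB8→ 8^2 —bump→ 9^2 = 81 —(−1)→ 80

28, 38, 50, 64, 80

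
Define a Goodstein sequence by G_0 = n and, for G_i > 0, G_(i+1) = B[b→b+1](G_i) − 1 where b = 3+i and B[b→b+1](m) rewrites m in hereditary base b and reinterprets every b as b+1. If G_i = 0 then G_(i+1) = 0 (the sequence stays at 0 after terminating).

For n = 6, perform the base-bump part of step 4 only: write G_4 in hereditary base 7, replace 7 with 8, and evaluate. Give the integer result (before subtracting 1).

8

step 0: 6 = 2·3; sub 4 for 3: 2·4; = 8; G_1 = 8−1 = 7
step 1: 7 = 4 + 3; sub 5 for 4: 5 + 3; = 8; G_2 = 8−1 = 7
step 2: 7 = 5 + 2; sub 6 for 5: 6 + 2; = 8; G_3 = 8−1 = 7
step 3: 7 = 6 + 1; sub 7 for 6: 7 + 1; = 8; G_4 = 8−1 = 7
step 4: 7 = 7; sub 8 for 7: 8; = 8; G_5 = 8−1 = 7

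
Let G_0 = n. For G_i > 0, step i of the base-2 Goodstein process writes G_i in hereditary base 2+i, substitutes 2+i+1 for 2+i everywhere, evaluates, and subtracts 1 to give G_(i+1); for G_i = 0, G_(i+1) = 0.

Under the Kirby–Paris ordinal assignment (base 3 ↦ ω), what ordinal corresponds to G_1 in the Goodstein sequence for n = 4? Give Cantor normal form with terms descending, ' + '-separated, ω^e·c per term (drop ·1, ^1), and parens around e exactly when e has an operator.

[0] 4 ≡ 2^2 (base 2). Lift 3: 27. −1: 26.
[1] 26 ≡ 2·3^2 + 2·3 + 2 (base 3). Lift 4: 42. −1: 41.

ω^2·2 + ω·2 + 2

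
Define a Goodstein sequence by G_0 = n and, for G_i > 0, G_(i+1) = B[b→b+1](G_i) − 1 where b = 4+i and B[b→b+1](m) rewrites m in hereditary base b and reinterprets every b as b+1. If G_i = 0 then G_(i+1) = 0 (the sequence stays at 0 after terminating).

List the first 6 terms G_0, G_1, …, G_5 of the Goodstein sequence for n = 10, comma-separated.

[0] 10 ≡ 2·4 + 2 (base 4). Lift 5: 12. −1: 11.
[1] 11 ≡ 2·5 + 1 (base 5). Lift 6: 13. −1: 12.
[2] 12 ≡ 2·6 (base 6). Lift 7: 14. −1: 13.
[3] 13 ≡ 7 + 6 (base 7). Lift 8: 14. −1: 13.
[4] 13 ≡ 8 + 5 (base 8). Lift 9: 14. −1: 13.

10, 11, 12, 13, 13, 13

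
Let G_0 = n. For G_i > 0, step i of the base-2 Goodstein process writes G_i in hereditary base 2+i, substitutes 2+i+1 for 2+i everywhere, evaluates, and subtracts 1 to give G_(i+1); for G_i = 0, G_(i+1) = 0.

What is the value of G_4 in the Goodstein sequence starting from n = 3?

G_0 = 3. HB_2(3) = 2 + 1. Bump = 4. G_1 = 3.
G_1 = 3. HB_3(3) = 3. Bump = 4. G_2 = 3.
G_2 = 3. HB_4(3) = 3. Bump = 3. G_3 = 2.
G_3 = 2. HB_5(2) = 2. Bump = 2. G_4 = 1.
G_4 = 1. HB_6(1) = 1. Bump = 1. G_5 = 0.

1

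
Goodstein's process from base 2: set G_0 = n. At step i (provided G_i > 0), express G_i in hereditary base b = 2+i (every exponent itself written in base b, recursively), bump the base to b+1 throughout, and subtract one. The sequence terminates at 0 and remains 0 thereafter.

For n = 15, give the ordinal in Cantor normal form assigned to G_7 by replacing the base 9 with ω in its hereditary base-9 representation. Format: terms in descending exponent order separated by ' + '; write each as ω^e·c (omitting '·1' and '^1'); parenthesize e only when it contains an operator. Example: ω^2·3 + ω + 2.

[0] 15 ≡ 2^(2 + 1) + 2^2 + 2 + 1 (base 2). Lift 3: 112. −1: 111.
[1] 111 ≡ 3^(3 + 1) + 3^3 + 3 (base 3). Lift 4: 1284. −1: 1283.
[2] 1283 ≡ 4^(4 + 1) + 4^4 + 3 (base 4). Lift 5: 18753. −1: 18752.
[3] 18752 ≡ 5^(5 + 1) + 5^5 + 2 (base 5). Lift 6: 326594. −1: 326593.
[4] 326593 ≡ 6^(6 + 1) + 6^6 + 1 (base 6). Lift 7: 6588345. −1: 6588344.
[5] 6588344 ≡ 7^(7 + 1) + 7^7 (base 7). Lift 8: 150994944. −1: 150994943.
[6] 150994943 ≡ 8^(8 + 1) + 7·8^7 + 7·8^6 + 7·8^5 + 7·8^4 + 7·8^3 + 7·8^2 + 7·8 + 7 (base 8). Lift 9: 3524450281. −1: 3524450280.
[7] 3524450280 ≡ 9^(9 + 1) + 7·9^7 + 7·9^6 + 7·9^5 + 7·9^4 + 7·9^3 + 7·9^2 + 7·9 + 6 (base 9). Lift 10: 100077777776. −1: 100077777775.

ω^(ω + 1) + ω^7·7 + ω^6·7 + ω^5·7 + ω^4·7 + ω^3·7 + ω^2·7 + ω·7 + 6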